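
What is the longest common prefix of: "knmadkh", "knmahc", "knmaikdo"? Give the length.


Words: knmadkh, knmahc, knmaikdo
  Position 0: all 'k' => match
  Position 1: all 'n' => match
  Position 2: all 'm' => match
  Position 3: all 'a' => match
  Position 4: ('d', 'h', 'i') => mismatch, stop
LCP = "knma" (length 4)

4


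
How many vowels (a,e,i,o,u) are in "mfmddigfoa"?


Input: mfmddigfoa
Checking each character:
  'm' at position 0: consonant
  'f' at position 1: consonant
  'm' at position 2: consonant
  'd' at position 3: consonant
  'd' at position 4: consonant
  'i' at position 5: vowel (running total: 1)
  'g' at position 6: consonant
  'f' at position 7: consonant
  'o' at position 8: vowel (running total: 2)
  'a' at position 9: vowel (running total: 3)
Total vowels: 3

3


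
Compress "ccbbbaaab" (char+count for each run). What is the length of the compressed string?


Input: ccbbbaaab
Runs:
  'c' x 2 => "c2"
  'b' x 3 => "b3"
  'a' x 3 => "a3"
  'b' x 1 => "b1"
Compressed: "c2b3a3b1"
Compressed length: 8

8


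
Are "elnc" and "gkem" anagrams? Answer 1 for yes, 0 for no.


Strings: "elnc", "gkem"
Sorted first:  celn
Sorted second: egkm
Differ at position 0: 'c' vs 'e' => not anagrams

0


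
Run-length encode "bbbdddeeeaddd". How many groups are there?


Input: bbbdddeeeaddd
Scanning for consecutive runs:
  Group 1: 'b' x 3 (positions 0-2)
  Group 2: 'd' x 3 (positions 3-5)
  Group 3: 'e' x 3 (positions 6-8)
  Group 4: 'a' x 1 (positions 9-9)
  Group 5: 'd' x 3 (positions 10-12)
Total groups: 5

5


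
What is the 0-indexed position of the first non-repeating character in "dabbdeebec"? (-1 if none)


Input: dabbdeebec
Character frequencies:
  'a': 1
  'b': 3
  'c': 1
  'd': 2
  'e': 3
Scanning left to right for freq == 1:
  Position 0 ('d'): freq=2, skip
  Position 1 ('a'): unique! => answer = 1

1


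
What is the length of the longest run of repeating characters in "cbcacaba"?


Input: "cbcacaba"
Scanning for longest run:
  Position 1 ('b'): new char, reset run to 1
  Position 2 ('c'): new char, reset run to 1
  Position 3 ('a'): new char, reset run to 1
  Position 4 ('c'): new char, reset run to 1
  Position 5 ('a'): new char, reset run to 1
  Position 6 ('b'): new char, reset run to 1
  Position 7 ('a'): new char, reset run to 1
Longest run: 'c' with length 1

1


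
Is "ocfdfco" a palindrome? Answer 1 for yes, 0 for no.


Input: ocfdfco
Reversed: ocfdfco
  Compare pos 0 ('o') with pos 6 ('o'): match
  Compare pos 1 ('c') with pos 5 ('c'): match
  Compare pos 2 ('f') with pos 4 ('f'): match
Result: palindrome

1


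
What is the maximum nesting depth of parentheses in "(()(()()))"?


Input: "(()(()()))"
Tracking depth:
  Position 0 '(': depth becomes 1
  Position 1 '(': depth becomes 2
  Position 2 ')': depth becomes 1
  Position 3 '(': depth becomes 2
  Position 4 '(': depth becomes 3
  Position 5 ')': depth becomes 2
  Position 6 '(': depth becomes 3
  Position 7 ')': depth becomes 2
  Position 8 ')': depth becomes 1
  Position 9 ')': depth becomes 0
Maximum depth reached: 3

3


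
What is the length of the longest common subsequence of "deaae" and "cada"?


LCS of "deaae" and "cada"
DP table:
           c    a    d    a
      0    0    0    0    0
  d   0    0    0    1    1
  e   0    0    0    1    1
  a   0    0    1    1    2
  a   0    0    1    1    2
  e   0    0    1    1    2
LCS length = dp[5][4] = 2

2


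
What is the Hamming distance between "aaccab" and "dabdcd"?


Comparing "aaccab" and "dabdcd" position by position:
  Position 0: 'a' vs 'd' => differ
  Position 1: 'a' vs 'a' => same
  Position 2: 'c' vs 'b' => differ
  Position 3: 'c' vs 'd' => differ
  Position 4: 'a' vs 'c' => differ
  Position 5: 'b' vs 'd' => differ
Total differences (Hamming distance): 5

5


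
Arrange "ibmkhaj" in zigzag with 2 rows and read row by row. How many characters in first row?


Zigzag "ibmkhaj" into 2 rows:
Placing characters:
  'i' => row 0
  'b' => row 1
  'm' => row 0
  'k' => row 1
  'h' => row 0
  'a' => row 1
  'j' => row 0
Rows:
  Row 0: "imhj"
  Row 1: "bka"
First row length: 4

4


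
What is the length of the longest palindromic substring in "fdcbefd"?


Input: "fdcbefd"
Checking substrings for palindromes:
  No multi-char palindromic substrings found
Longest palindromic substring: "f" with length 1

1


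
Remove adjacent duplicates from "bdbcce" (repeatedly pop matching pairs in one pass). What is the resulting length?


Input: bdbcce
Stack-based adjacent duplicate removal:
  Read 'b': push. Stack: b
  Read 'd': push. Stack: bd
  Read 'b': push. Stack: bdb
  Read 'c': push. Stack: bdbc
  Read 'c': matches stack top 'c' => pop. Stack: bdb
  Read 'e': push. Stack: bdbe
Final stack: "bdbe" (length 4)

4


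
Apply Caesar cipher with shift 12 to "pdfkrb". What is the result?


Caesar cipher: shift "pdfkrb" by 12
  'p' (pos 15) + 12 = pos 1 = 'b'
  'd' (pos 3) + 12 = pos 15 = 'p'
  'f' (pos 5) + 12 = pos 17 = 'r'
  'k' (pos 10) + 12 = pos 22 = 'w'
  'r' (pos 17) + 12 = pos 3 = 'd'
  'b' (pos 1) + 12 = pos 13 = 'n'
Result: bprwdn

bprwdn


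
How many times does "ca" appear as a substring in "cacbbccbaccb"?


Searching for "ca" in "cacbbccbaccb"
Scanning each position:
  Position 0: "ca" => MATCH
  Position 1: "ac" => no
  Position 2: "cb" => no
  Position 3: "bb" => no
  Position 4: "bc" => no
  Position 5: "cc" => no
  Position 6: "cb" => no
  Position 7: "ba" => no
  Position 8: "ac" => no
  Position 9: "cc" => no
  Position 10: "cb" => no
Total occurrences: 1

1


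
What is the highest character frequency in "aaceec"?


Input: aaceec
Character counts:
  'a': 2
  'c': 2
  'e': 2
Maximum frequency: 2

2


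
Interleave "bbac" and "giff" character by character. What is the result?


Interleaving "bbac" and "giff":
  Position 0: 'b' from first, 'g' from second => "bg"
  Position 1: 'b' from first, 'i' from second => "bi"
  Position 2: 'a' from first, 'f' from second => "af"
  Position 3: 'c' from first, 'f' from second => "cf"
Result: bgbiafcf

bgbiafcf


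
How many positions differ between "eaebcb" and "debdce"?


Comparing "eaebcb" and "debdce" position by position:
  Position 0: 'e' vs 'd' => DIFFER
  Position 1: 'a' vs 'e' => DIFFER
  Position 2: 'e' vs 'b' => DIFFER
  Position 3: 'b' vs 'd' => DIFFER
  Position 4: 'c' vs 'c' => same
  Position 5: 'b' vs 'e' => DIFFER
Positions that differ: 5

5


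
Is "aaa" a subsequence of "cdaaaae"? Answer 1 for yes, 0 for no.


Check if "aaa" is a subsequence of "cdaaaae"
Greedy scan:
  Position 0 ('c'): no match needed
  Position 1 ('d'): no match needed
  Position 2 ('a'): matches sub[0] = 'a'
  Position 3 ('a'): matches sub[1] = 'a'
  Position 4 ('a'): matches sub[2] = 'a'
  Position 5 ('a'): no match needed
  Position 6 ('e'): no match needed
All 3 characters matched => is a subsequence

1


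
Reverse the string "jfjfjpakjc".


Input: jfjfjpakjc
Reading characters right to left:
  Position 9: 'c'
  Position 8: 'j'
  Position 7: 'k'
  Position 6: 'a'
  Position 5: 'p'
  Position 4: 'j'
  Position 3: 'f'
  Position 2: 'j'
  Position 1: 'f'
  Position 0: 'j'
Reversed: cjkapjfjfj

cjkapjfjfj


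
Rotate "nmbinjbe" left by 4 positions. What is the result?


Input: "nmbinjbe", rotate left by 4
First 4 characters: "nmbi"
Remaining characters: "njbe"
Concatenate remaining + first: "njbe" + "nmbi" = "njbenmbi"

njbenmbi


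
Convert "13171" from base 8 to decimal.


Input: "13171" in base 8
Positional expansion:
  Digit '1' (value 1) x 8^4 = 4096
  Digit '3' (value 3) x 8^3 = 1536
  Digit '1' (value 1) x 8^2 = 64
  Digit '7' (value 7) x 8^1 = 56
  Digit '1' (value 1) x 8^0 = 1
Sum = 5753

5753


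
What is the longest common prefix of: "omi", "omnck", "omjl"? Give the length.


Words: omi, omnck, omjl
  Position 0: all 'o' => match
  Position 1: all 'm' => match
  Position 2: ('i', 'n', 'j') => mismatch, stop
LCP = "om" (length 2)

2


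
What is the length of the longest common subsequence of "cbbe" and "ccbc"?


LCS of "cbbe" and "ccbc"
DP table:
           c    c    b    c
      0    0    0    0    0
  c   0    1    1    1    1
  b   0    1    1    2    2
  b   0    1    1    2    2
  e   0    1    1    2    2
LCS length = dp[4][4] = 2

2


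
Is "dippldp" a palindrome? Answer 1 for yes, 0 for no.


Input: dippldp
Reversed: pdlppid
  Compare pos 0 ('d') with pos 6 ('p'): MISMATCH
  Compare pos 1 ('i') with pos 5 ('d'): MISMATCH
  Compare pos 2 ('p') with pos 4 ('l'): MISMATCH
Result: not a palindrome

0


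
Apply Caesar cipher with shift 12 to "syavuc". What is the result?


Caesar cipher: shift "syavuc" by 12
  's' (pos 18) + 12 = pos 4 = 'e'
  'y' (pos 24) + 12 = pos 10 = 'k'
  'a' (pos 0) + 12 = pos 12 = 'm'
  'v' (pos 21) + 12 = pos 7 = 'h'
  'u' (pos 20) + 12 = pos 6 = 'g'
  'c' (pos 2) + 12 = pos 14 = 'o'
Result: ekmhgo

ekmhgo


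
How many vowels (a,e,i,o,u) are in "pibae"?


Input: pibae
Checking each character:
  'p' at position 0: consonant
  'i' at position 1: vowel (running total: 1)
  'b' at position 2: consonant
  'a' at position 3: vowel (running total: 2)
  'e' at position 4: vowel (running total: 3)
Total vowels: 3

3


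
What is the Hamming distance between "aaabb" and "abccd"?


Comparing "aaabb" and "abccd" position by position:
  Position 0: 'a' vs 'a' => same
  Position 1: 'a' vs 'b' => differ
  Position 2: 'a' vs 'c' => differ
  Position 3: 'b' vs 'c' => differ
  Position 4: 'b' vs 'd' => differ
Total differences (Hamming distance): 4

4


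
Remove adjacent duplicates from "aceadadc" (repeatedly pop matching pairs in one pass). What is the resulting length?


Input: aceadadc
Stack-based adjacent duplicate removal:
  Read 'a': push. Stack: a
  Read 'c': push. Stack: ac
  Read 'e': push. Stack: ace
  Read 'a': push. Stack: acea
  Read 'd': push. Stack: acead
  Read 'a': push. Stack: aceada
  Read 'd': push. Stack: aceadad
  Read 'c': push. Stack: aceadadc
Final stack: "aceadadc" (length 8)

8


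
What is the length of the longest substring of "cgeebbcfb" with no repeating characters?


Input: "cgeebbcfb"
Sliding window (track last position of each char):
  Position 0 ('c'): window [0,0] length 1 -- new best
  Position 1 ('g'): window [0,1] length 2 -- new best
  Position 2 ('e'): window [0,2] length 3 -- new best
  Position 3 ('e'): repeat (last at 2), move window start to 3
  Position 3 ('e'): window [3,3] length 1
  Position 4 ('b'): window [3,4] length 2
  Position 5 ('b'): repeat (last at 4), move window start to 5
  Position 5 ('b'): window [5,5] length 1
  Position 6 ('c'): window [5,6] length 2
  Position 7 ('f'): window [5,7] length 3
  Position 8 ('b'): repeat (last at 5), move window start to 6
  Position 8 ('b'): window [6,8] length 3
Longest substring with no repeats: "cge" with length 3

3


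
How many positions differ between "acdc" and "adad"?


Comparing "acdc" and "adad" position by position:
  Position 0: 'a' vs 'a' => same
  Position 1: 'c' vs 'd' => DIFFER
  Position 2: 'd' vs 'a' => DIFFER
  Position 3: 'c' vs 'd' => DIFFER
Positions that differ: 3

3


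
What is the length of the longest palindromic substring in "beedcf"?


Input: "beedcf"
Checking substrings for palindromes:
  [1:3] "ee" (len 2) => palindrome
Longest palindromic substring: "ee" with length 2

2


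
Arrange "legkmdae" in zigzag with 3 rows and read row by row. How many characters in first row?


Zigzag "legkmdae" into 3 rows:
Placing characters:
  'l' => row 0
  'e' => row 1
  'g' => row 2
  'k' => row 1
  'm' => row 0
  'd' => row 1
  'a' => row 2
  'e' => row 1
Rows:
  Row 0: "lm"
  Row 1: "ekde"
  Row 2: "ga"
First row length: 2

2


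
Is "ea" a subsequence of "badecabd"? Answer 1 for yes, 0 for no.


Check if "ea" is a subsequence of "badecabd"
Greedy scan:
  Position 0 ('b'): no match needed
  Position 1 ('a'): no match needed
  Position 2 ('d'): no match needed
  Position 3 ('e'): matches sub[0] = 'e'
  Position 4 ('c'): no match needed
  Position 5 ('a'): matches sub[1] = 'a'
  Position 6 ('b'): no match needed
  Position 7 ('d'): no match needed
All 2 characters matched => is a subsequence

1


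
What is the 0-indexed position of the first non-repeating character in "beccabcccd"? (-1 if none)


Input: beccabcccd
Character frequencies:
  'a': 1
  'b': 2
  'c': 5
  'd': 1
  'e': 1
Scanning left to right for freq == 1:
  Position 0 ('b'): freq=2, skip
  Position 1 ('e'): unique! => answer = 1

1


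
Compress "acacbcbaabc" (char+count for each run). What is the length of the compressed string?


Input: acacbcbaabc
Runs:
  'a' x 1 => "a1"
  'c' x 1 => "c1"
  'a' x 1 => "a1"
  'c' x 1 => "c1"
  'b' x 1 => "b1"
  'c' x 1 => "c1"
  'b' x 1 => "b1"
  'a' x 2 => "a2"
  'b' x 1 => "b1"
  'c' x 1 => "c1"
Compressed: "a1c1a1c1b1c1b1a2b1c1"
Compressed length: 20

20


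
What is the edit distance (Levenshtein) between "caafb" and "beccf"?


Computing edit distance: "caafb" -> "beccf"
DP table:
           b    e    c    c    f
      0    1    2    3    4    5
  c   1    1    2    2    3    4
  a   2    2    2    3    3    4
  a   3    3    3    3    4    4
  f   4    4    4    4    4    4
  b   5    4    5    5    5    5
Edit distance = dp[5][5] = 5

5


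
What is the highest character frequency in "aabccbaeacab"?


Input: aabccbaeacab
Character counts:
  'a': 5
  'b': 3
  'c': 3
  'e': 1
Maximum frequency: 5

5


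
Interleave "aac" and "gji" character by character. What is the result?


Interleaving "aac" and "gji":
  Position 0: 'a' from first, 'g' from second => "ag"
  Position 1: 'a' from first, 'j' from second => "aj"
  Position 2: 'c' from first, 'i' from second => "ci"
Result: agajci

agajci


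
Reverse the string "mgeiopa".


Input: mgeiopa
Reading characters right to left:
  Position 6: 'a'
  Position 5: 'p'
  Position 4: 'o'
  Position 3: 'i'
  Position 2: 'e'
  Position 1: 'g'
  Position 0: 'm'
Reversed: apoiegm

apoiegm


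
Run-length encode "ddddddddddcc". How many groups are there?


Input: ddddddddddcc
Scanning for consecutive runs:
  Group 1: 'd' x 10 (positions 0-9)
  Group 2: 'c' x 2 (positions 10-11)
Total groups: 2

2


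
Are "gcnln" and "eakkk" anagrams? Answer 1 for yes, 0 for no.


Strings: "gcnln", "eakkk"
Sorted first:  cglnn
Sorted second: aekkk
Differ at position 0: 'c' vs 'a' => not anagrams

0


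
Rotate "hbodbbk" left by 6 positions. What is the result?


Input: "hbodbbk", rotate left by 6
First 6 characters: "hbodbb"
Remaining characters: "k"
Concatenate remaining + first: "k" + "hbodbb" = "khbodbb"

khbodbb


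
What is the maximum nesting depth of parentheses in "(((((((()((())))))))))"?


Input: "(((((((()((())))))))))"
Tracking depth:
  Position 0 '(': depth becomes 1
  Position 1 '(': depth becomes 2
  Position 2 '(': depth becomes 3
  Position 3 '(': depth becomes 4
  Position 4 '(': depth becomes 5
  Position 5 '(': depth becomes 6
  Position 6 '(': depth becomes 7
  Position 7 '(': depth becomes 8
  Position 8 ')': depth becomes 7
  Position 9 '(': depth becomes 8
  Position 10 '(': depth becomes 9
  Position 11 '(': depth becomes 10
  Position 12 ')': depth becomes 9
  Position 13 ')': depth becomes 8
  Position 14 ')': depth becomes 7
  Position 15 ')': depth becomes 6
  Position 16 ')': depth becomes 5
  Position 17 ')': depth becomes 4
  Position 18 ')': depth becomes 3
  Position 19 ')': depth becomes 2
  Position 20 ')': depth becomes 1
  Position 21 ')': depth becomes 0
Maximum depth reached: 10

10


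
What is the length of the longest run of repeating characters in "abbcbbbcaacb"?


Input: "abbcbbbcaacb"
Scanning for longest run:
  Position 1 ('b'): new char, reset run to 1
  Position 2 ('b'): continues run of 'b', length=2
  Position 3 ('c'): new char, reset run to 1
  Position 4 ('b'): new char, reset run to 1
  Position 5 ('b'): continues run of 'b', length=2
  Position 6 ('b'): continues run of 'b', length=3
  Position 7 ('c'): new char, reset run to 1
  Position 8 ('a'): new char, reset run to 1
  Position 9 ('a'): continues run of 'a', length=2
  Position 10 ('c'): new char, reset run to 1
  Position 11 ('b'): new char, reset run to 1
Longest run: 'b' with length 3

3


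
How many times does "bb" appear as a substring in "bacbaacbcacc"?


Searching for "bb" in "bacbaacbcacc"
Scanning each position:
  Position 0: "ba" => no
  Position 1: "ac" => no
  Position 2: "cb" => no
  Position 3: "ba" => no
  Position 4: "aa" => no
  Position 5: "ac" => no
  Position 6: "cb" => no
  Position 7: "bc" => no
  Position 8: "ca" => no
  Position 9: "ac" => no
  Position 10: "cc" => no
Total occurrences: 0

0


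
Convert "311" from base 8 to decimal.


Input: "311" in base 8
Positional expansion:
  Digit '3' (value 3) x 8^2 = 192
  Digit '1' (value 1) x 8^1 = 8
  Digit '1' (value 1) x 8^0 = 1
Sum = 201

201


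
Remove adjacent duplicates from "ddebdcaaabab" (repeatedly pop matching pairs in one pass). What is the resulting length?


Input: ddebdcaaabab
Stack-based adjacent duplicate removal:
  Read 'd': push. Stack: d
  Read 'd': matches stack top 'd' => pop. Stack: (empty)
  Read 'e': push. Stack: e
  Read 'b': push. Stack: eb
  Read 'd': push. Stack: ebd
  Read 'c': push. Stack: ebdc
  Read 'a': push. Stack: ebdca
  Read 'a': matches stack top 'a' => pop. Stack: ebdc
  Read 'a': push. Stack: ebdca
  Read 'b': push. Stack: ebdcab
  Read 'a': push. Stack: ebdcaba
  Read 'b': push. Stack: ebdcabab
Final stack: "ebdcabab" (length 8)

8


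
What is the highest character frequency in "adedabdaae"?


Input: adedabdaae
Character counts:
  'a': 4
  'b': 1
  'd': 3
  'e': 2
Maximum frequency: 4

4


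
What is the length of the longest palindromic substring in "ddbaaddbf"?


Input: "ddbaaddbf"
Checking substrings for palindromes:
  [0:2] "dd" (len 2) => palindrome
  [3:5] "aa" (len 2) => palindrome
  [5:7] "dd" (len 2) => palindrome
Longest palindromic substring: "dd" with length 2

2


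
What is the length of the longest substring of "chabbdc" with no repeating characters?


Input: "chabbdc"
Sliding window (track last position of each char):
  Position 0 ('c'): window [0,0] length 1 -- new best
  Position 1 ('h'): window [0,1] length 2 -- new best
  Position 2 ('a'): window [0,2] length 3 -- new best
  Position 3 ('b'): window [0,3] length 4 -- new best
  Position 4 ('b'): repeat (last at 3), move window start to 4
  Position 4 ('b'): window [4,4] length 1
  Position 5 ('d'): window [4,5] length 2
  Position 6 ('c'): window [4,6] length 3
Longest substring with no repeats: "chab" with length 4

4


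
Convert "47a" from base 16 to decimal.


Input: "47a" in base 16
Positional expansion:
  Digit '4' (value 4) x 16^2 = 1024
  Digit '7' (value 7) x 16^1 = 112
  Digit 'a' (value 10) x 16^0 = 10
Sum = 1146

1146


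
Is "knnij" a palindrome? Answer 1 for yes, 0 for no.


Input: knnij
Reversed: jinnk
  Compare pos 0 ('k') with pos 4 ('j'): MISMATCH
  Compare pos 1 ('n') with pos 3 ('i'): MISMATCH
Result: not a palindrome

0


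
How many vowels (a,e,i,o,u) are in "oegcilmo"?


Input: oegcilmo
Checking each character:
  'o' at position 0: vowel (running total: 1)
  'e' at position 1: vowel (running total: 2)
  'g' at position 2: consonant
  'c' at position 3: consonant
  'i' at position 4: vowel (running total: 3)
  'l' at position 5: consonant
  'm' at position 6: consonant
  'o' at position 7: vowel (running total: 4)
Total vowels: 4

4


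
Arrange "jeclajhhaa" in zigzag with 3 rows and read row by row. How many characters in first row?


Zigzag "jeclajhhaa" into 3 rows:
Placing characters:
  'j' => row 0
  'e' => row 1
  'c' => row 2
  'l' => row 1
  'a' => row 0
  'j' => row 1
  'h' => row 2
  'h' => row 1
  'a' => row 0
  'a' => row 1
Rows:
  Row 0: "jaa"
  Row 1: "eljha"
  Row 2: "ch"
First row length: 3

3


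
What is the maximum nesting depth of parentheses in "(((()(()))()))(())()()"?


Input: "(((()(()))()))(())()()"
Tracking depth:
  Position 0 '(': depth becomes 1
  Position 1 '(': depth becomes 2
  Position 2 '(': depth becomes 3
  Position 3 '(': depth becomes 4
  Position 4 ')': depth becomes 3
  Position 5 '(': depth becomes 4
  Position 6 '(': depth becomes 5
  Position 7 ')': depth becomes 4
  Position 8 ')': depth becomes 3
  Position 9 ')': depth becomes 2
  Position 10 '(': depth becomes 3
  Position 11 ')': depth becomes 2
  Position 12 ')': depth becomes 1
  Position 13 ')': depth becomes 0
  Position 14 '(': depth becomes 1
  Position 15 '(': depth becomes 2
  Position 16 ')': depth becomes 1
  Position 17 ')': depth becomes 0
  Position 18 '(': depth becomes 1
  Position 19 ')': depth becomes 0
  Position 20 '(': depth becomes 1
  Position 21 ')': depth becomes 0
Maximum depth reached: 5

5


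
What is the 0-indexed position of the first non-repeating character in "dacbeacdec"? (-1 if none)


Input: dacbeacdec
Character frequencies:
  'a': 2
  'b': 1
  'c': 3
  'd': 2
  'e': 2
Scanning left to right for freq == 1:
  Position 0 ('d'): freq=2, skip
  Position 1 ('a'): freq=2, skip
  Position 2 ('c'): freq=3, skip
  Position 3 ('b'): unique! => answer = 3

3


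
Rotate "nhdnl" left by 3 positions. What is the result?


Input: "nhdnl", rotate left by 3
First 3 characters: "nhd"
Remaining characters: "nl"
Concatenate remaining + first: "nl" + "nhd" = "nlnhd"

nlnhd


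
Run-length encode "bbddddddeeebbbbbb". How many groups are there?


Input: bbddddddeeebbbbbb
Scanning for consecutive runs:
  Group 1: 'b' x 2 (positions 0-1)
  Group 2: 'd' x 6 (positions 2-7)
  Group 3: 'e' x 3 (positions 8-10)
  Group 4: 'b' x 6 (positions 11-16)
Total groups: 4

4


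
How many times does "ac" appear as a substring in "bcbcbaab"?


Searching for "ac" in "bcbcbaab"
Scanning each position:
  Position 0: "bc" => no
  Position 1: "cb" => no
  Position 2: "bc" => no
  Position 3: "cb" => no
  Position 4: "ba" => no
  Position 5: "aa" => no
  Position 6: "ab" => no
Total occurrences: 0

0


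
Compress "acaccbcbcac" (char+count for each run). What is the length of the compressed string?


Input: acaccbcbcac
Runs:
  'a' x 1 => "a1"
  'c' x 1 => "c1"
  'a' x 1 => "a1"
  'c' x 2 => "c2"
  'b' x 1 => "b1"
  'c' x 1 => "c1"
  'b' x 1 => "b1"
  'c' x 1 => "c1"
  'a' x 1 => "a1"
  'c' x 1 => "c1"
Compressed: "a1c1a1c2b1c1b1c1a1c1"
Compressed length: 20

20


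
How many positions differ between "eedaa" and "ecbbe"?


Comparing "eedaa" and "ecbbe" position by position:
  Position 0: 'e' vs 'e' => same
  Position 1: 'e' vs 'c' => DIFFER
  Position 2: 'd' vs 'b' => DIFFER
  Position 3: 'a' vs 'b' => DIFFER
  Position 4: 'a' vs 'e' => DIFFER
Positions that differ: 4

4


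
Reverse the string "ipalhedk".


Input: ipalhedk
Reading characters right to left:
  Position 7: 'k'
  Position 6: 'd'
  Position 5: 'e'
  Position 4: 'h'
  Position 3: 'l'
  Position 2: 'a'
  Position 1: 'p'
  Position 0: 'i'
Reversed: kdehlapi

kdehlapi


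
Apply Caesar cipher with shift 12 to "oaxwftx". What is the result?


Caesar cipher: shift "oaxwftx" by 12
  'o' (pos 14) + 12 = pos 0 = 'a'
  'a' (pos 0) + 12 = pos 12 = 'm'
  'x' (pos 23) + 12 = pos 9 = 'j'
  'w' (pos 22) + 12 = pos 8 = 'i'
  'f' (pos 5) + 12 = pos 17 = 'r'
  't' (pos 19) + 12 = pos 5 = 'f'
  'x' (pos 23) + 12 = pos 9 = 'j'
Result: amjirfj

amjirfj


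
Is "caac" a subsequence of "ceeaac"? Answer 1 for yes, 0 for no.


Check if "caac" is a subsequence of "ceeaac"
Greedy scan:
  Position 0 ('c'): matches sub[0] = 'c'
  Position 1 ('e'): no match needed
  Position 2 ('e'): no match needed
  Position 3 ('a'): matches sub[1] = 'a'
  Position 4 ('a'): matches sub[2] = 'a'
  Position 5 ('c'): matches sub[3] = 'c'
All 4 characters matched => is a subsequence

1


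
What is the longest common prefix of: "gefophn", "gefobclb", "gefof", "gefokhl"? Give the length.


Words: gefophn, gefobclb, gefof, gefokhl
  Position 0: all 'g' => match
  Position 1: all 'e' => match
  Position 2: all 'f' => match
  Position 3: all 'o' => match
  Position 4: ('p', 'b', 'f', 'k') => mismatch, stop
LCP = "gefo" (length 4)

4


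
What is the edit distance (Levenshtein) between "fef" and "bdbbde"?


Computing edit distance: "fef" -> "bdbbde"
DP table:
           b    d    b    b    d    e
      0    1    2    3    4    5    6
  f   1    1    2    3    4    5    6
  e   2    2    2    3    4    5    5
  f   3    3    3    3    4    5    6
Edit distance = dp[3][6] = 6

6


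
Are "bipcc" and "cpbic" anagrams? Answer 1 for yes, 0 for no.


Strings: "bipcc", "cpbic"
Sorted first:  bccip
Sorted second: bccip
Sorted forms match => anagrams

1


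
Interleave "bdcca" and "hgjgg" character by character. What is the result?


Interleaving "bdcca" and "hgjgg":
  Position 0: 'b' from first, 'h' from second => "bh"
  Position 1: 'd' from first, 'g' from second => "dg"
  Position 2: 'c' from first, 'j' from second => "cj"
  Position 3: 'c' from first, 'g' from second => "cg"
  Position 4: 'a' from first, 'g' from second => "ag"
Result: bhdgcjcgag

bhdgcjcgag


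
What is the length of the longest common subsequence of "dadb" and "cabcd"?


LCS of "dadb" and "cabcd"
DP table:
           c    a    b    c    d
      0    0    0    0    0    0
  d   0    0    0    0    0    1
  a   0    0    1    1    1    1
  d   0    0    1    1    1    2
  b   0    0    1    2    2    2
LCS length = dp[4][5] = 2

2


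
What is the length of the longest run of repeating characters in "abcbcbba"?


Input: "abcbcbba"
Scanning for longest run:
  Position 1 ('b'): new char, reset run to 1
  Position 2 ('c'): new char, reset run to 1
  Position 3 ('b'): new char, reset run to 1
  Position 4 ('c'): new char, reset run to 1
  Position 5 ('b'): new char, reset run to 1
  Position 6 ('b'): continues run of 'b', length=2
  Position 7 ('a'): new char, reset run to 1
Longest run: 'b' with length 2

2


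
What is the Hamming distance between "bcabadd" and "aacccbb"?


Comparing "bcabadd" and "aacccbb" position by position:
  Position 0: 'b' vs 'a' => differ
  Position 1: 'c' vs 'a' => differ
  Position 2: 'a' vs 'c' => differ
  Position 3: 'b' vs 'c' => differ
  Position 4: 'a' vs 'c' => differ
  Position 5: 'd' vs 'b' => differ
  Position 6: 'd' vs 'b' => differ
Total differences (Hamming distance): 7

7


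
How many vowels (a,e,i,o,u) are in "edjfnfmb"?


Input: edjfnfmb
Checking each character:
  'e' at position 0: vowel (running total: 1)
  'd' at position 1: consonant
  'j' at position 2: consonant
  'f' at position 3: consonant
  'n' at position 4: consonant
  'f' at position 5: consonant
  'm' at position 6: consonant
  'b' at position 7: consonant
Total vowels: 1

1


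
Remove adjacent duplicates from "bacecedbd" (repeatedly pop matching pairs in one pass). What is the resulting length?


Input: bacecedbd
Stack-based adjacent duplicate removal:
  Read 'b': push. Stack: b
  Read 'a': push. Stack: ba
  Read 'c': push. Stack: bac
  Read 'e': push. Stack: bace
  Read 'c': push. Stack: bacec
  Read 'e': push. Stack: bacece
  Read 'd': push. Stack: baceced
  Read 'b': push. Stack: bacecedb
  Read 'd': push. Stack: bacecedbd
Final stack: "bacecedbd" (length 9)

9


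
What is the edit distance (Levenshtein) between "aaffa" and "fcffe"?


Computing edit distance: "aaffa" -> "fcffe"
DP table:
           f    c    f    f    e
      0    1    2    3    4    5
  a   1    1    2    3    4    5
  a   2    2    2    3    4    5
  f   3    2    3    2    3    4
  f   4    3    3    3    2    3
  a   5    4    4    4    3    3
Edit distance = dp[5][5] = 3

3


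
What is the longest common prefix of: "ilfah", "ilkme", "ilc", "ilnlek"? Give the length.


Words: ilfah, ilkme, ilc, ilnlek
  Position 0: all 'i' => match
  Position 1: all 'l' => match
  Position 2: ('f', 'k', 'c', 'n') => mismatch, stop
LCP = "il" (length 2)

2


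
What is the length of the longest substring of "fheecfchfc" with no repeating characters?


Input: "fheecfchfc"
Sliding window (track last position of each char):
  Position 0 ('f'): window [0,0] length 1 -- new best
  Position 1 ('h'): window [0,1] length 2 -- new best
  Position 2 ('e'): window [0,2] length 3 -- new best
  Position 3 ('e'): repeat (last at 2), move window start to 3
  Position 3 ('e'): window [3,3] length 1
  Position 4 ('c'): window [3,4] length 2
  Position 5 ('f'): window [3,5] length 3
  Position 6 ('c'): repeat (last at 4), move window start to 5
  Position 6 ('c'): window [5,6] length 2
  Position 7 ('h'): window [5,7] length 3
  Position 8 ('f'): repeat (last at 5), move window start to 6
  Position 8 ('f'): window [6,8] length 3
  Position 9 ('c'): repeat (last at 6), move window start to 7
  Position 9 ('c'): window [7,9] length 3
Longest substring with no repeats: "fhe" with length 3

3


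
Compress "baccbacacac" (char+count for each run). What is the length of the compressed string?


Input: baccbacacac
Runs:
  'b' x 1 => "b1"
  'a' x 1 => "a1"
  'c' x 2 => "c2"
  'b' x 1 => "b1"
  'a' x 1 => "a1"
  'c' x 1 => "c1"
  'a' x 1 => "a1"
  'c' x 1 => "c1"
  'a' x 1 => "a1"
  'c' x 1 => "c1"
Compressed: "b1a1c2b1a1c1a1c1a1c1"
Compressed length: 20

20


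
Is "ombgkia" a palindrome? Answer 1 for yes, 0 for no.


Input: ombgkia
Reversed: aikgbmo
  Compare pos 0 ('o') with pos 6 ('a'): MISMATCH
  Compare pos 1 ('m') with pos 5 ('i'): MISMATCH
  Compare pos 2 ('b') with pos 4 ('k'): MISMATCH
Result: not a palindrome

0


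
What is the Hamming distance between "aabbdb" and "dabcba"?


Comparing "aabbdb" and "dabcba" position by position:
  Position 0: 'a' vs 'd' => differ
  Position 1: 'a' vs 'a' => same
  Position 2: 'b' vs 'b' => same
  Position 3: 'b' vs 'c' => differ
  Position 4: 'd' vs 'b' => differ
  Position 5: 'b' vs 'a' => differ
Total differences (Hamming distance): 4

4


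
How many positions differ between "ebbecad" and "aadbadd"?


Comparing "ebbecad" and "aadbadd" position by position:
  Position 0: 'e' vs 'a' => DIFFER
  Position 1: 'b' vs 'a' => DIFFER
  Position 2: 'b' vs 'd' => DIFFER
  Position 3: 'e' vs 'b' => DIFFER
  Position 4: 'c' vs 'a' => DIFFER
  Position 5: 'a' vs 'd' => DIFFER
  Position 6: 'd' vs 'd' => same
Positions that differ: 6

6


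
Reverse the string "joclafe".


Input: joclafe
Reading characters right to left:
  Position 6: 'e'
  Position 5: 'f'
  Position 4: 'a'
  Position 3: 'l'
  Position 2: 'c'
  Position 1: 'o'
  Position 0: 'j'
Reversed: efalcoj

efalcoj


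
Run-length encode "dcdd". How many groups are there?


Input: dcdd
Scanning for consecutive runs:
  Group 1: 'd' x 1 (positions 0-0)
  Group 2: 'c' x 1 (positions 1-1)
  Group 3: 'd' x 2 (positions 2-3)
Total groups: 3

3


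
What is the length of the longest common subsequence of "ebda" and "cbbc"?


LCS of "ebda" and "cbbc"
DP table:
           c    b    b    c
      0    0    0    0    0
  e   0    0    0    0    0
  b   0    0    1    1    1
  d   0    0    1    1    1
  a   0    0    1    1    1
LCS length = dp[4][4] = 1

1


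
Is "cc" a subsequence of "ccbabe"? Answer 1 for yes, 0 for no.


Check if "cc" is a subsequence of "ccbabe"
Greedy scan:
  Position 0 ('c'): matches sub[0] = 'c'
  Position 1 ('c'): matches sub[1] = 'c'
  Position 2 ('b'): no match needed
  Position 3 ('a'): no match needed
  Position 4 ('b'): no match needed
  Position 5 ('e'): no match needed
All 2 characters matched => is a subsequence

1


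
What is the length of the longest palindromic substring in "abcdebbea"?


Input: "abcdebbea"
Checking substrings for palindromes:
  [4:8] "ebbe" (len 4) => palindrome
  [5:7] "bb" (len 2) => palindrome
Longest palindromic substring: "ebbe" with length 4

4


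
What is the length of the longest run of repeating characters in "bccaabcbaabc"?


Input: "bccaabcbaabc"
Scanning for longest run:
  Position 1 ('c'): new char, reset run to 1
  Position 2 ('c'): continues run of 'c', length=2
  Position 3 ('a'): new char, reset run to 1
  Position 4 ('a'): continues run of 'a', length=2
  Position 5 ('b'): new char, reset run to 1
  Position 6 ('c'): new char, reset run to 1
  Position 7 ('b'): new char, reset run to 1
  Position 8 ('a'): new char, reset run to 1
  Position 9 ('a'): continues run of 'a', length=2
  Position 10 ('b'): new char, reset run to 1
  Position 11 ('c'): new char, reset run to 1
Longest run: 'c' with length 2

2


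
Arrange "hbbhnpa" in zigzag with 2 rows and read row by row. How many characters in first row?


Zigzag "hbbhnpa" into 2 rows:
Placing characters:
  'h' => row 0
  'b' => row 1
  'b' => row 0
  'h' => row 1
  'n' => row 0
  'p' => row 1
  'a' => row 0
Rows:
  Row 0: "hbna"
  Row 1: "bhp"
First row length: 4

4


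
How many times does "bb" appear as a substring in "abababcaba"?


Searching for "bb" in "abababcaba"
Scanning each position:
  Position 0: "ab" => no
  Position 1: "ba" => no
  Position 2: "ab" => no
  Position 3: "ba" => no
  Position 4: "ab" => no
  Position 5: "bc" => no
  Position 6: "ca" => no
  Position 7: "ab" => no
  Position 8: "ba" => no
Total occurrences: 0

0


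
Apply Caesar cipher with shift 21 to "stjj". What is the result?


Caesar cipher: shift "stjj" by 21
  's' (pos 18) + 21 = pos 13 = 'n'
  't' (pos 19) + 21 = pos 14 = 'o'
  'j' (pos 9) + 21 = pos 4 = 'e'
  'j' (pos 9) + 21 = pos 4 = 'e'
Result: noee

noee


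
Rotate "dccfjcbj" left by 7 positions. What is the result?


Input: "dccfjcbj", rotate left by 7
First 7 characters: "dccfjcb"
Remaining characters: "j"
Concatenate remaining + first: "j" + "dccfjcb" = "jdccfjcb"

jdccfjcb


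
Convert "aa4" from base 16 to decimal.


Input: "aa4" in base 16
Positional expansion:
  Digit 'a' (value 10) x 16^2 = 2560
  Digit 'a' (value 10) x 16^1 = 160
  Digit '4' (value 4) x 16^0 = 4
Sum = 2724

2724


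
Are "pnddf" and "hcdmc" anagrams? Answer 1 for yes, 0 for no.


Strings: "pnddf", "hcdmc"
Sorted first:  ddfnp
Sorted second: ccdhm
Differ at position 0: 'd' vs 'c' => not anagrams

0


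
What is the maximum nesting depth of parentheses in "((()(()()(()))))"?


Input: "((()(()()(()))))"
Tracking depth:
  Position 0 '(': depth becomes 1
  Position 1 '(': depth becomes 2
  Position 2 '(': depth becomes 3
  Position 3 ')': depth becomes 2
  Position 4 '(': depth becomes 3
  Position 5 '(': depth becomes 4
  Position 6 ')': depth becomes 3
  Position 7 '(': depth becomes 4
  Position 8 ')': depth becomes 3
  Position 9 '(': depth becomes 4
  Position 10 '(': depth becomes 5
  Position 11 ')': depth becomes 4
  Position 12 ')': depth becomes 3
  Position 13 ')': depth becomes 2
  Position 14 ')': depth becomes 1
  Position 15 ')': depth becomes 0
Maximum depth reached: 5

5


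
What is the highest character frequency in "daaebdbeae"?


Input: daaebdbeae
Character counts:
  'a': 3
  'b': 2
  'd': 2
  'e': 3
Maximum frequency: 3

3


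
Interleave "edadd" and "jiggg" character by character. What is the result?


Interleaving "edadd" and "jiggg":
  Position 0: 'e' from first, 'j' from second => "ej"
  Position 1: 'd' from first, 'i' from second => "di"
  Position 2: 'a' from first, 'g' from second => "ag"
  Position 3: 'd' from first, 'g' from second => "dg"
  Position 4: 'd' from first, 'g' from second => "dg"
Result: ejdiagdgdg

ejdiagdgdg


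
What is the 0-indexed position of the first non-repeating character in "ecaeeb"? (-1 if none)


Input: ecaeeb
Character frequencies:
  'a': 1
  'b': 1
  'c': 1
  'e': 3
Scanning left to right for freq == 1:
  Position 0 ('e'): freq=3, skip
  Position 1 ('c'): unique! => answer = 1

1


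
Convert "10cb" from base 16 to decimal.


Input: "10cb" in base 16
Positional expansion:
  Digit '1' (value 1) x 16^3 = 4096
  Digit '0' (value 0) x 16^2 = 0
  Digit 'c' (value 12) x 16^1 = 192
  Digit 'b' (value 11) x 16^0 = 11
Sum = 4299

4299


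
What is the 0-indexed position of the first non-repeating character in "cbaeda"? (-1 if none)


Input: cbaeda
Character frequencies:
  'a': 2
  'b': 1
  'c': 1
  'd': 1
  'e': 1
Scanning left to right for freq == 1:
  Position 0 ('c'): unique! => answer = 0

0


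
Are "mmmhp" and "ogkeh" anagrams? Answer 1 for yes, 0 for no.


Strings: "mmmhp", "ogkeh"
Sorted first:  hmmmp
Sorted second: eghko
Differ at position 0: 'h' vs 'e' => not anagrams

0


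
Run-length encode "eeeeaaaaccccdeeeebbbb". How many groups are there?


Input: eeeeaaaaccccdeeeebbbb
Scanning for consecutive runs:
  Group 1: 'e' x 4 (positions 0-3)
  Group 2: 'a' x 4 (positions 4-7)
  Group 3: 'c' x 4 (positions 8-11)
  Group 4: 'd' x 1 (positions 12-12)
  Group 5: 'e' x 4 (positions 13-16)
  Group 6: 'b' x 4 (positions 17-20)
Total groups: 6

6


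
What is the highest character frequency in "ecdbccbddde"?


Input: ecdbccbddde
Character counts:
  'b': 2
  'c': 3
  'd': 4
  'e': 2
Maximum frequency: 4

4


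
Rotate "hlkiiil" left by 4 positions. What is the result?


Input: "hlkiiil", rotate left by 4
First 4 characters: "hlki"
Remaining characters: "iil"
Concatenate remaining + first: "iil" + "hlki" = "iilhlki"

iilhlki


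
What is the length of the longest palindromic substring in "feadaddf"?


Input: "feadaddf"
Checking substrings for palindromes:
  [2:5] "ada" (len 3) => palindrome
  [3:6] "dad" (len 3) => palindrome
  [5:7] "dd" (len 2) => palindrome
Longest palindromic substring: "ada" with length 3

3


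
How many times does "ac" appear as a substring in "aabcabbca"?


Searching for "ac" in "aabcabbca"
Scanning each position:
  Position 0: "aa" => no
  Position 1: "ab" => no
  Position 2: "bc" => no
  Position 3: "ca" => no
  Position 4: "ab" => no
  Position 5: "bb" => no
  Position 6: "bc" => no
  Position 7: "ca" => no
Total occurrences: 0

0


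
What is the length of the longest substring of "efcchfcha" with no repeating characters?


Input: "efcchfcha"
Sliding window (track last position of each char):
  Position 0 ('e'): window [0,0] length 1 -- new best
  Position 1 ('f'): window [0,1] length 2 -- new best
  Position 2 ('c'): window [0,2] length 3 -- new best
  Position 3 ('c'): repeat (last at 2), move window start to 3
  Position 3 ('c'): window [3,3] length 1
  Position 4 ('h'): window [3,4] length 2
  Position 5 ('f'): window [3,5] length 3
  Position 6 ('c'): repeat (last at 3), move window start to 4
  Position 6 ('c'): window [4,6] length 3
  Position 7 ('h'): repeat (last at 4), move window start to 5
  Position 7 ('h'): window [5,7] length 3
  Position 8 ('a'): window [5,8] length 4 -- new best
Longest substring with no repeats: "fcha" with length 4

4


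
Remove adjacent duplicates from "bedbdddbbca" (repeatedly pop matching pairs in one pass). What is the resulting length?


Input: bedbdddbbca
Stack-based adjacent duplicate removal:
  Read 'b': push. Stack: b
  Read 'e': push. Stack: be
  Read 'd': push. Stack: bed
  Read 'b': push. Stack: bedb
  Read 'd': push. Stack: bedbd
  Read 'd': matches stack top 'd' => pop. Stack: bedb
  Read 'd': push. Stack: bedbd
  Read 'b': push. Stack: bedbdb
  Read 'b': matches stack top 'b' => pop. Stack: bedbd
  Read 'c': push. Stack: bedbdc
  Read 'a': push. Stack: bedbdca
Final stack: "bedbdca" (length 7)

7


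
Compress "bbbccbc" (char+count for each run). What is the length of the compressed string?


Input: bbbccbc
Runs:
  'b' x 3 => "b3"
  'c' x 2 => "c2"
  'b' x 1 => "b1"
  'c' x 1 => "c1"
Compressed: "b3c2b1c1"
Compressed length: 8

8


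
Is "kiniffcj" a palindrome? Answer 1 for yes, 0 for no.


Input: kiniffcj
Reversed: jcffinik
  Compare pos 0 ('k') with pos 7 ('j'): MISMATCH
  Compare pos 1 ('i') with pos 6 ('c'): MISMATCH
  Compare pos 2 ('n') with pos 5 ('f'): MISMATCH
  Compare pos 3 ('i') with pos 4 ('f'): MISMATCH
Result: not a palindrome

0


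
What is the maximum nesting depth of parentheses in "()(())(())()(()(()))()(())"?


Input: "()(())(())()(()(()))()(())"
Tracking depth:
  Position 0 '(': depth becomes 1
  Position 1 ')': depth becomes 0
  Position 2 '(': depth becomes 1
  Position 3 '(': depth becomes 2
  Position 4 ')': depth becomes 1
  Position 5 ')': depth becomes 0
  Position 6 '(': depth becomes 1
  Position 7 '(': depth becomes 2
  Position 8 ')': depth becomes 1
  Position 9 ')': depth becomes 0
  Position 10 '(': depth becomes 1
  Position 11 ')': depth becomes 0
  Position 12 '(': depth becomes 1
  Position 13 '(': depth becomes 2
  Position 14 ')': depth becomes 1
  Position 15 '(': depth becomes 2
  Position 16 '(': depth becomes 3
  Position 17 ')': depth becomes 2
  Position 18 ')': depth becomes 1
  Position 19 ')': depth becomes 0
  Position 20 '(': depth becomes 1
  Position 21 ')': depth becomes 0
  Position 22 '(': depth becomes 1
  Position 23 '(': depth becomes 2
  Position 24 ')': depth becomes 1
  Position 25 ')': depth becomes 0
Maximum depth reached: 3

3
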